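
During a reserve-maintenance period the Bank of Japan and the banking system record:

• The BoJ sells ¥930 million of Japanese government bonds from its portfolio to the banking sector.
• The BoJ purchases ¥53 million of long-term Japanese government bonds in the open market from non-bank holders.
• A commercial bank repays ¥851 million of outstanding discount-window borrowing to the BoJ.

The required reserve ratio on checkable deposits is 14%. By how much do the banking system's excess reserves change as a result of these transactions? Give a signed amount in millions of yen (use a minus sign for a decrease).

-¥1735.42 million

OMO sale (to banks) ¥930 million: reserves −¥930M, deposits 0.
Asset purchase (from non-banks) ¥53 million: reserves +¥53M, deposits +¥53M.
Discount-window repayment ¥851 million: reserves −¥851M, deposits 0.
Totals: Δreserves = −¥1728M, Δdeposits = +¥53M.
Δrequired reserves = 14% × +¥53M = +¥7.42M.
Δexcess reserves = Δreserves − Δrequired = −¥1728M − (+¥7.42M) = -¥1735.42 million.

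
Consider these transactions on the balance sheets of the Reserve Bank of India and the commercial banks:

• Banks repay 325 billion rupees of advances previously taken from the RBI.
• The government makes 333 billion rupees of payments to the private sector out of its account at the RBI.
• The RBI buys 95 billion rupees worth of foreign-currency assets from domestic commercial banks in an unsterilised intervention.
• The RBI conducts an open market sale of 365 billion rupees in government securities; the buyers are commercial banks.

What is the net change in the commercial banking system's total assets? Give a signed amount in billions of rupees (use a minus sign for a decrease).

Discount-window repayment 325 billion rupees: bank balance sheets shrink → −325B.
Government spending 333 billion rupees: bank balance sheets expand → +333B.
FX purchase 95 billion rupees: just an asset swap on bank balance sheets → 0.
OMO sale (to banks) 365 billion rupees: just an asset swap on bank balance sheets → 0.
Net: −325 + 333 + 0 + 0 = +8 billion.

+8 billion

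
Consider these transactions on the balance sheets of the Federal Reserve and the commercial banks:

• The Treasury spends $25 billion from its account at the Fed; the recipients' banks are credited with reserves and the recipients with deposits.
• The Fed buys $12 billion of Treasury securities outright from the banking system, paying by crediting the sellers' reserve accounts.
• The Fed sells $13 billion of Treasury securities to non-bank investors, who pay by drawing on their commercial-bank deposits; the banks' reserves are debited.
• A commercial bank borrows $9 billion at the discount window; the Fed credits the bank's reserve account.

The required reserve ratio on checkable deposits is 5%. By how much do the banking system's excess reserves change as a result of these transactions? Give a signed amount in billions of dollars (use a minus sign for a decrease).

+$32.4 billion

Government spending $25 billion: reserves +$25B, deposits +$25B.
OMO purchase (from banks) $12 billion: reserves +$12B, deposits 0.
Asset sale (to non-banks) $13 billion: reserves −$13B, deposits −$13B.
Discount-window loan $9 billion: reserves +$9B, deposits 0.
Totals: Δreserves = +$33B, Δdeposits = +$12B.
Δrequired reserves = 5% × +$12B = +$0.6B.
Δexcess reserves = Δreserves − Δrequired = +$33B − (+$0.6B) = +$32.4 billion.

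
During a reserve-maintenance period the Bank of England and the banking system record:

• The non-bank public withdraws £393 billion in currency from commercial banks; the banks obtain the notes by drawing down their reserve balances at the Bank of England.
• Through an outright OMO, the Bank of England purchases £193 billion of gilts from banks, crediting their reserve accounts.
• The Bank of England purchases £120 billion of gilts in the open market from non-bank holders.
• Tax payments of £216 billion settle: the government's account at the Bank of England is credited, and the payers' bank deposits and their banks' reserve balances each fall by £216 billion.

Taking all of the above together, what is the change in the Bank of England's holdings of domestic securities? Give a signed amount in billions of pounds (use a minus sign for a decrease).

Currency withdrawal £393 billion: the Bank of England's securities portfolio is untouched → 0.
OMO purchase (from banks) £193 billion: securities added to the Bank of England's portfolio → +£193B.
Asset purchase (from non-banks) £120 billion: securities added to the Bank of England's portfolio → +£120B.
Government account inflow £216 billion: the Bank of England's securities portfolio is untouched → 0.
Net: 0 + 193 + 120 + 0 = +£313 billion.

+£313 billion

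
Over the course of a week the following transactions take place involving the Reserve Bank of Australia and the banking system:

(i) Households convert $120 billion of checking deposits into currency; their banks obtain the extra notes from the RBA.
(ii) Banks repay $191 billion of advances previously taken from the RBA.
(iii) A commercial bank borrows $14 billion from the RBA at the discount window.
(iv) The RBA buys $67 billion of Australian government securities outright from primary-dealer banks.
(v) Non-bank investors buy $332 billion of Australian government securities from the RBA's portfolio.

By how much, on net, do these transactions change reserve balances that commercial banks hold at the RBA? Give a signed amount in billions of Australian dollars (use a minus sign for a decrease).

-$562 billion

RBA balance sheet:
  Assets:      Securities −$265B, Loans to banks −$177B
  Liabilities: Bank reserves −$562B, Currency in circulation +$120B
Commercial banking system:
  Assets:      Reserves at CB −$562B, Securities −$67B
  Liabilities: Checkable deposits −$452B, Borrowings from CB −$177B
So the change in reserve balances that commercial banks hold at the RBA is -$562 billion.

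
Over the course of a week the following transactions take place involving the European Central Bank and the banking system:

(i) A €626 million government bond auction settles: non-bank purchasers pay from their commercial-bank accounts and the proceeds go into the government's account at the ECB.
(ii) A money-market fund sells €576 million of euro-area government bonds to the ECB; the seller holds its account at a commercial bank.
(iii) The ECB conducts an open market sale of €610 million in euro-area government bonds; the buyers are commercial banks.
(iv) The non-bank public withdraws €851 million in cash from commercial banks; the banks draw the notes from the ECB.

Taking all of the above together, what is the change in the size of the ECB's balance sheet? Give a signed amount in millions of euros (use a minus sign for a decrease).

Government account inflow €626 million: only the composition of liabilities changes → 0.
Asset purchase (from non-banks) €576 million: an ECB asset is acquired → +€576M.
OMO sale (to banks) €610 million: an ECB asset is shed → −€610M.
Currency withdrawal €851 million: only the composition of liabilities changes → 0.
Net: 0 + 576 − 610 + 0 = -€34 million.

-€34 million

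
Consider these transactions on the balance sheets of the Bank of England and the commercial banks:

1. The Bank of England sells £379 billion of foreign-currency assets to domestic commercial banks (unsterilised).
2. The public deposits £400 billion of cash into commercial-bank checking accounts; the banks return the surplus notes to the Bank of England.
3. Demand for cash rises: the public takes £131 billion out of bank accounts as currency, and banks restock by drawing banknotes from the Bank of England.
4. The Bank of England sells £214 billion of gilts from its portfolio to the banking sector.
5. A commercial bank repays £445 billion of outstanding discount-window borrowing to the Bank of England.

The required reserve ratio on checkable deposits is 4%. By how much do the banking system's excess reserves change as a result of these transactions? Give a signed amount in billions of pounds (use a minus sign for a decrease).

-£779.76 billion

FX sale £379 billion: reserves −£379B, deposits 0.
Currency deposit £400 billion: reserves +£400B, deposits +£400B.
Currency withdrawal £131 billion: reserves −£131B, deposits −£131B.
OMO sale (to banks) £214 billion: reserves −£214B, deposits 0.
Discount-window repayment £445 billion: reserves −£445B, deposits 0.
Totals: Δreserves = −£769B, Δdeposits = +£269B.
Δrequired reserves = 4% × +£269B = +£10.76B.
Δexcess reserves = Δreserves − Δrequired = −£769B − (+£10.76B) = -£779.76 billion.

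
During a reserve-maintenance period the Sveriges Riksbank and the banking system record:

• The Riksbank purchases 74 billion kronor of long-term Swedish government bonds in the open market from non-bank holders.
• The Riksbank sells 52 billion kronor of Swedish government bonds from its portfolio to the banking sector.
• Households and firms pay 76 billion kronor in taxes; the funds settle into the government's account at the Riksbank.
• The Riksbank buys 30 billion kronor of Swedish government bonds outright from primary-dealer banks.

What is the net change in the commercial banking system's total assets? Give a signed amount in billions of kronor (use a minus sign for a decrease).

-2 billion

Riksbank balance sheet:
  Assets:      Securities +52B
  Liabilities: Bank reserves −24B, Government deposits +76B
Commercial banking system:
  Assets:      Reserves at CB −24B, Securities +22B
  Liabilities: Checkable deposits −2B
Change in total bank assets = -2 billion.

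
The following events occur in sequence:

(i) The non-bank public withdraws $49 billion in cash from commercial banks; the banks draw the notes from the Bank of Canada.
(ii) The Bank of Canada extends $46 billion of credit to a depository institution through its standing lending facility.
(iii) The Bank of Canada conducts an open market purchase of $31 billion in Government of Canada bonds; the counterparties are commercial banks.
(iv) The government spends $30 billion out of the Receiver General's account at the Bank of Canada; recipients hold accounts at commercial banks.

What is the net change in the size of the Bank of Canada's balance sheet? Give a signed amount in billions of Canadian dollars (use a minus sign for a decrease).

+$77 billion

Currency withdrawal $49 billion: only the composition of liabilities changes → 0.
Discount-window loan $46 billion: a Bank of Canada asset is acquired → +$46B.
OMO purchase (from banks) $31 billion: a Bank of Canada asset is acquired → +$31B.
Government spending $30 billion: only the composition of liabilities changes → 0.
Net: 0 + 46 + 31 + 0 = +$77 billion.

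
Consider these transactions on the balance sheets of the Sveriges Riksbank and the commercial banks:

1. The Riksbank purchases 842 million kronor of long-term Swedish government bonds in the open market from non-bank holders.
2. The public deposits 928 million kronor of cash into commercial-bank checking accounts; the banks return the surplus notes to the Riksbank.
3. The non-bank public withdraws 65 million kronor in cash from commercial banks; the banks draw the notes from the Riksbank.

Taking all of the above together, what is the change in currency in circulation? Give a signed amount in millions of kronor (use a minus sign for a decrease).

-863 million

Riksbank balance sheet:
  Assets:      Securities +842M
  Liabilities: Bank reserves +1705M, Currency in circulation −863M
So the change in currency in circulation is -863 million.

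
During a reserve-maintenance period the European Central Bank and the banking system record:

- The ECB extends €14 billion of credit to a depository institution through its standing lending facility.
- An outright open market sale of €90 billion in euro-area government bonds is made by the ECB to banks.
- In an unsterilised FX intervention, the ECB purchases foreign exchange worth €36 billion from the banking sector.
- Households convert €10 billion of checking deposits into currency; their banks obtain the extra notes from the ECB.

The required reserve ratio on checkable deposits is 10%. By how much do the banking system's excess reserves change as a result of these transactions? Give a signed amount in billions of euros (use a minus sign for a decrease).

Discount-window loan €14 billion: reserves +€14B, deposits 0.
OMO sale (to banks) €90 billion: reserves −€90B, deposits 0.
FX purchase €36 billion: reserves +€36B, deposits 0.
Currency withdrawal €10 billion: reserves −€10B, deposits −€10B.
Totals: Δreserves = −€50B, Δdeposits = −€10B.
Δrequired reserves = 10% × −€10B = −€1B.
Δexcess reserves = Δreserves − Δrequired = −€50B − (−€1B) = -€49 billion.

-€49 billion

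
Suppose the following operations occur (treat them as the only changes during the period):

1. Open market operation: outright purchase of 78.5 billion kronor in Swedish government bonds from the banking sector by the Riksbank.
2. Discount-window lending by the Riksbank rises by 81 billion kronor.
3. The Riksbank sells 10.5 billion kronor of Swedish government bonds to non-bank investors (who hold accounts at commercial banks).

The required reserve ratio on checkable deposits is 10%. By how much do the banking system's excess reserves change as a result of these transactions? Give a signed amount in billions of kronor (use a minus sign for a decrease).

+150.05 billion

OMO purchase (from banks) 78.5 billion kronor: reserves +78.5B, deposits 0.
Discount-window loan 81 billion kronor: reserves +81B, deposits 0.
Asset sale (to non-banks) 10.5 billion kronor: reserves −10.5B, deposits −10.5B.
Totals: Δreserves = +149B, Δdeposits = −10.5B.
Δrequired reserves = 10% × −10.5B = −1.05B.
Δexcess reserves = Δreserves − Δrequired = +149B − (−1.05B) = +150.05 billion.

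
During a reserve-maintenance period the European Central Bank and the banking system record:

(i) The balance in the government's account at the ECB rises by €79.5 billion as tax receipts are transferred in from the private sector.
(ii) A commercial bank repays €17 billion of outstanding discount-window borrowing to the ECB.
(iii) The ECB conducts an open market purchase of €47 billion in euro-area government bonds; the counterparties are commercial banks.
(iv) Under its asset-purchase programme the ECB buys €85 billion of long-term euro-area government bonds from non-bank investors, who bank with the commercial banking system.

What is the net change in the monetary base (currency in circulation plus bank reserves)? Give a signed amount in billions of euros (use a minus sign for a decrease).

Government account inflow €79.5 billion: reserves shift to a non-base liability → −€79.5B.
Discount-window repayment €17 billion: ECB balance sheet contracts → −€17B.
OMO purchase (from banks) €47 billion: ECB balance sheet expands → +€47B.
Asset purchase (from non-banks) €85 billion: ECB balance sheet expands → +€85B.
Net: −79.5 − 17 + 47 + 85 = +€35.5 billion.

+€35.5 billion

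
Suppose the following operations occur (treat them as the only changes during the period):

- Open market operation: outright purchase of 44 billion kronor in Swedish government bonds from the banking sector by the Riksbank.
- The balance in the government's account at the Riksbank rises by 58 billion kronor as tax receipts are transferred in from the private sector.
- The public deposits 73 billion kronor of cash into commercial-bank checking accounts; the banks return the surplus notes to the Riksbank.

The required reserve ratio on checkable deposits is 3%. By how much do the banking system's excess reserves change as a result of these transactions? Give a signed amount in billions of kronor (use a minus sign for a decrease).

+58.55 billion

OMO purchase (from banks) 44 billion kronor: reserves +44B, deposits 0.
Government account inflow 58 billion kronor: reserves −58B, deposits −58B.
Currency deposit 73 billion kronor: reserves +73B, deposits +73B.
Totals: Δreserves = +59B, Δdeposits = +15B.
Δrequired reserves = 3% × +15B = +0.45B.
Δexcess reserves = Δreserves − Δrequired = +59B − (+0.45B) = +58.55 billion.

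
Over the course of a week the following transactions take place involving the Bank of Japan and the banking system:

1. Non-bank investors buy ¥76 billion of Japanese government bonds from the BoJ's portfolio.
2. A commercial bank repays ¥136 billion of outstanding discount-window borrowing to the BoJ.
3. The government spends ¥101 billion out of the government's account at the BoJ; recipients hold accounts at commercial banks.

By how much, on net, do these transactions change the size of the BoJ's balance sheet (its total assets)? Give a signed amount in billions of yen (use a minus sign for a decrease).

BoJ balance sheet:
  Assets:      Securities −¥76B, Loans to banks −¥136B
  Liabilities: Bank reserves −¥111B, Government deposits −¥101B
Change in total BoJ assets = -¥212 billion.

-¥212 billion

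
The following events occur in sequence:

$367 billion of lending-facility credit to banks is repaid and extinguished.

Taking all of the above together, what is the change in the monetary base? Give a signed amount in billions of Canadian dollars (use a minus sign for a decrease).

-$367 billion

Bank of Canada balance sheet:
  Assets:      Loans to banks −$367B
  Liabilities: Bank reserves −$367B
Monetary base = currency + reserves: 0 + (−$367B) = -$367 billion.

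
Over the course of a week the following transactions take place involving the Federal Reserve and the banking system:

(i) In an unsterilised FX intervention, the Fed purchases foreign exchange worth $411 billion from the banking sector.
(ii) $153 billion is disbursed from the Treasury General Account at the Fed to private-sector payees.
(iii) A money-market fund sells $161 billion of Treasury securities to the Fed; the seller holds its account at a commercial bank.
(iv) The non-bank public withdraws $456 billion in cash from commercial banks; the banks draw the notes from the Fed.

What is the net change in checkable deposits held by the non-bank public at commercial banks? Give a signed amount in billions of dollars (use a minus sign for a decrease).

-$142 billion

FX purchase $411 billion: the counterparty is a bank, so public deposits are unchanged → 0.
Government spending $153 billion: non-bank counterparties' bank balances rise → +$153B.
Asset purchase (from non-banks) $161 billion: non-bank counterparties' bank balances rise → +$161B.
Currency withdrawal $456 billion: non-bank counterparties' bank balances fall → −$456B.
Net: 0 + 153 + 161 − 456 = -$142 billion.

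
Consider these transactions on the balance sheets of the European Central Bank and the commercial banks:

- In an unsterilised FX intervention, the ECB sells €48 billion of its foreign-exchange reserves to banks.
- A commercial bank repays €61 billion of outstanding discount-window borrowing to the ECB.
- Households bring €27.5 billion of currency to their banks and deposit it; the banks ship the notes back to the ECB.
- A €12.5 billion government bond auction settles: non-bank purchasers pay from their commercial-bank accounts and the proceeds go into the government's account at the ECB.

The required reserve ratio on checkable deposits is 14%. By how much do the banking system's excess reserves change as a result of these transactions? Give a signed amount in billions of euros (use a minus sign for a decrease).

-€96.1 billion

FX sale €48 billion: reserves −€48B, deposits 0.
Discount-window repayment €61 billion: reserves −€61B, deposits 0.
Currency deposit €27.5 billion: reserves +€27.5B, deposits +€27.5B.
Government account inflow €12.5 billion: reserves −€12.5B, deposits −€12.5B.
Totals: Δreserves = −€94B, Δdeposits = +€15B.
Δrequired reserves = 14% × +€15B = +€2.1B.
Δexcess reserves = Δreserves − Δrequired = −€94B − (+€2.1B) = -€96.1 billion.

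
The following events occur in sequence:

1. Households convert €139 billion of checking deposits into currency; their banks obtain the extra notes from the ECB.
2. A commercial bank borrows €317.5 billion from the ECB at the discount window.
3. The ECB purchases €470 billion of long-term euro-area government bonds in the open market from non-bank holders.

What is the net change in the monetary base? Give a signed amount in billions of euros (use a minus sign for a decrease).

ECB balance sheet:
  Assets:      Securities +€470B, Loans to banks +€317.5B
  Liabilities: Bank reserves +€648.5B, Currency in circulation +€139B
Commercial banking system:
  Assets:      Reserves at CB +€648.5B
  Liabilities: Checkable deposits +€331B, Borrowings from CB +€317.5B
Monetary base = currency + reserves: +€139B + (+€648.5B) = +€787.5 billion.

+€787.5 billion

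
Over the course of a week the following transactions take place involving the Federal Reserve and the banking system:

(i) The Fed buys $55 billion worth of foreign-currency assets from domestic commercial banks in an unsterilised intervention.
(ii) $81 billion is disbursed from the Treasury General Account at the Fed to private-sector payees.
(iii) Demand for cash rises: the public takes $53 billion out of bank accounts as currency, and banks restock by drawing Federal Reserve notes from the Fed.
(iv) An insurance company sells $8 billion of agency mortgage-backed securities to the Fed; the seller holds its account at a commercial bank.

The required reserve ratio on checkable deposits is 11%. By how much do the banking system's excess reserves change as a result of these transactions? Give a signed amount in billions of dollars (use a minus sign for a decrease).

+$87.04 billion

FX purchase $55 billion: reserves +$55B, deposits 0.
Government spending $81 billion: reserves +$81B, deposits +$81B.
Currency withdrawal $53 billion: reserves −$53B, deposits −$53B.
Asset purchase (from non-banks) $8 billion: reserves +$8B, deposits +$8B.
Totals: Δreserves = +$91B, Δdeposits = +$36B.
Δrequired reserves = 11% × +$36B = +$3.96B.
Δexcess reserves = Δreserves − Δrequired = +$91B − (+$3.96B) = +$87.04 billion.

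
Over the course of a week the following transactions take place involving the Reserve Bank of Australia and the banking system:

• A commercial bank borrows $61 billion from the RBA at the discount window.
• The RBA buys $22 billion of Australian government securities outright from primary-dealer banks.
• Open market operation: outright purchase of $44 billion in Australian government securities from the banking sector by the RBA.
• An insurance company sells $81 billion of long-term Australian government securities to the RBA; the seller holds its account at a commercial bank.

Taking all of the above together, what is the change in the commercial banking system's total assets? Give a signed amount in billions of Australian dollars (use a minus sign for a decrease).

RBA balance sheet:
  Assets:      Securities +$147B, Loans to banks +$61B
  Liabilities: Bank reserves +$208B
Commercial banking system:
  Assets:      Reserves at CB +$208B, Securities −$66B
  Liabilities: Checkable deposits +$81B, Borrowings from CB +$61B
Change in total bank assets = +$142 billion.

+$142 billion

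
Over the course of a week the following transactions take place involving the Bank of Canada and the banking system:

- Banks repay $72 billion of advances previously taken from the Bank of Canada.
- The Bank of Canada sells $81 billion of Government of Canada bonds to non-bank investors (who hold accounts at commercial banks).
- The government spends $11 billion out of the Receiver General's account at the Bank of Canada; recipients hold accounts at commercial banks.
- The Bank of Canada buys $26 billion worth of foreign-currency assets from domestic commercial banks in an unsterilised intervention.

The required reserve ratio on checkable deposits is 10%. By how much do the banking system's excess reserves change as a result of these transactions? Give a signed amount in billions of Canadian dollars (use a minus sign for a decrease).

-$109 billion

Discount-window repayment $72 billion: reserves −$72B, deposits 0.
Asset sale (to non-banks) $81 billion: reserves −$81B, deposits −$81B.
Government spending $11 billion: reserves +$11B, deposits +$11B.
FX purchase $26 billion: reserves +$26B, deposits 0.
Totals: Δreserves = −$116B, Δdeposits = −$70B.
Δrequired reserves = 10% × −$70B = −$7B.
Δexcess reserves = Δreserves − Δrequired = −$116B − (−$7B) = -$109 billion.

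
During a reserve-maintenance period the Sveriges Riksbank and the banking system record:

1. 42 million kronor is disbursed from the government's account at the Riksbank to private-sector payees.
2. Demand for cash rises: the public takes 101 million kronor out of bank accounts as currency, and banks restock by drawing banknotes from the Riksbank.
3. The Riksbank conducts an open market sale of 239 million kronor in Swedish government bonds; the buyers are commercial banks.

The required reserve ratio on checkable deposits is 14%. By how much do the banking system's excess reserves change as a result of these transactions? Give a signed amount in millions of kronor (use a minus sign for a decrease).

-289.74 million

Government spending 42 million kronor: reserves +42M, deposits +42M.
Currency withdrawal 101 million kronor: reserves −101M, deposits −101M.
OMO sale (to banks) 239 million kronor: reserves −239M, deposits 0.
Totals: Δreserves = −298M, Δdeposits = −59M.
Δrequired reserves = 14% × −59M = −8.26M.
Δexcess reserves = Δreserves − Δrequired = −298M − (−8.26M) = -289.74 million.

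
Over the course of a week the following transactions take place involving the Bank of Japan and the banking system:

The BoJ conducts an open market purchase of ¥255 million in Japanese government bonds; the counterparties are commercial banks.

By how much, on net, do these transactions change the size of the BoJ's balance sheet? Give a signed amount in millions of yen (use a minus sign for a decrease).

OMO purchase (from banks) ¥255 million: a BoJ asset is acquired → +¥255M.

+¥255 million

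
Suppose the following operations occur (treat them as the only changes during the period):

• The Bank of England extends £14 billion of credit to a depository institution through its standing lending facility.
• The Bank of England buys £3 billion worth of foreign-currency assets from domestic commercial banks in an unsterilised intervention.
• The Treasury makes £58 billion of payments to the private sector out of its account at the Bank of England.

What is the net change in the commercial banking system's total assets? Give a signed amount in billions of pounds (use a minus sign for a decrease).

Discount-window loan £14 billion: bank balance sheets expand → +£14B.
FX purchase £3 billion: just an asset swap on bank balance sheets → 0.
Government spending £58 billion: bank balance sheets expand → +£58B.
Net: 14 + 0 + 58 = +£72 billion.

+£72 billion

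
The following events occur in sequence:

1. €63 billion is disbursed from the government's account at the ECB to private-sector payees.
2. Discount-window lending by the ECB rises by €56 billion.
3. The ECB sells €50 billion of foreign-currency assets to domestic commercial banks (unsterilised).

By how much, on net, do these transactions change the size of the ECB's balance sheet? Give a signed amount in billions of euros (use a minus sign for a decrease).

+€6 billion

Government spending €63 billion: only the composition of liabilities changes → 0.
Discount-window loan €56 billion: an ECB asset is acquired → +€56B.
FX sale €50 billion: an ECB asset is shed → −€50B.
Net: 0 + 56 − 50 = +€6 billion.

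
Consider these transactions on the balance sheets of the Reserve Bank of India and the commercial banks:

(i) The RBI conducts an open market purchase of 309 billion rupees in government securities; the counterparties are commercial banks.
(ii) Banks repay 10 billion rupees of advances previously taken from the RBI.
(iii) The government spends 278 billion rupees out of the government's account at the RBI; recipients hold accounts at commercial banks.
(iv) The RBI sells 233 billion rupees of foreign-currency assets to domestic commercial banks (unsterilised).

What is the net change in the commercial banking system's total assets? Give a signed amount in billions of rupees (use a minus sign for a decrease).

RBI balance sheet:
  Assets:      Securities +309B, Loans to banks −10B, Foreign assets −233B
  Liabilities: Bank reserves +344B, Government deposits −278B
Commercial banking system:
  Assets:      Reserves at CB +344B, Securities −309B, Foreign assets +233B
  Liabilities: Checkable deposits +278B, Borrowings from CB −10B
Change in total bank assets = +268 billion.

+268 billion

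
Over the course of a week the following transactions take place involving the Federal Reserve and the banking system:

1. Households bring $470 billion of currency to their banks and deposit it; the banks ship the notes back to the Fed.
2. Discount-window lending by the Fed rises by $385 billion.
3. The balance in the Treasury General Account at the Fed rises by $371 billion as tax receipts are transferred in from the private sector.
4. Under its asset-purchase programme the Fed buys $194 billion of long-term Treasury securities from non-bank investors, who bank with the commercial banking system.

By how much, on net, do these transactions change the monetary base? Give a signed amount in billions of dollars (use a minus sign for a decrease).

+$208 billion

Fed balance sheet:
  Assets:      Securities +$194B, Loans to banks +$385B
  Liabilities: Bank reserves +$678B, Currency in circulation −$470B, Government deposits +$371B
Commercial banking system:
  Assets:      Reserves at CB +$678B
  Liabilities: Checkable deposits +$293B, Borrowings from CB +$385B
Monetary base = currency + reserves: −$470B + (+$678B) = +$208 billion.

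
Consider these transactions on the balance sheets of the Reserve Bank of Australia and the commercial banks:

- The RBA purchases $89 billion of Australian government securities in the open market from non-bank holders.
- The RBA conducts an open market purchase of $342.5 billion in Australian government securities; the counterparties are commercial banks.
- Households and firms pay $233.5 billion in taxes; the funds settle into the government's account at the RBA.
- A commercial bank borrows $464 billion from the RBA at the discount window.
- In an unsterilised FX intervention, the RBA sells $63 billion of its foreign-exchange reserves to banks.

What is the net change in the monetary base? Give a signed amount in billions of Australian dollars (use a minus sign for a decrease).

+$599 billion

Asset purchase (from non-banks) $89 billion: RBA balance sheet expands → +$89B.
OMO purchase (from banks) $342.5 billion: RBA balance sheet expands → +$342.5B.
Government account inflow $233.5 billion: reserves shift to a non-base liability → −$233.5B.
Discount-window loan $464 billion: RBA balance sheet expands → +$464B.
FX sale $63 billion: RBA balance sheet contracts → −$63B.
Net: 89 + 342.5 − 233.5 + 464 − 63 = +$599 billion.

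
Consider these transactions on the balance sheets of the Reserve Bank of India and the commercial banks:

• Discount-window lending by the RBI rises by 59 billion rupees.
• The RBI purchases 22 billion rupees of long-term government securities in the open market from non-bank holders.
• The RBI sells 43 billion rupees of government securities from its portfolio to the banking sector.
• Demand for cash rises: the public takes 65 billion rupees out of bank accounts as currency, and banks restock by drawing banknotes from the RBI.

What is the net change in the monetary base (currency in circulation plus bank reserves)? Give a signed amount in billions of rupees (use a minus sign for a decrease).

+38 billion

RBI balance sheet:
  Assets:      Securities −21B, Loans to banks +59B
  Liabilities: Bank reserves −27B, Currency in circulation +65B
Commercial banking system:
  Assets:      Reserves at CB −27B, Securities +43B
  Liabilities: Checkable deposits −43B, Borrowings from CB +59B
Monetary base = currency + reserves: +65B + (−27B) = +38 billion.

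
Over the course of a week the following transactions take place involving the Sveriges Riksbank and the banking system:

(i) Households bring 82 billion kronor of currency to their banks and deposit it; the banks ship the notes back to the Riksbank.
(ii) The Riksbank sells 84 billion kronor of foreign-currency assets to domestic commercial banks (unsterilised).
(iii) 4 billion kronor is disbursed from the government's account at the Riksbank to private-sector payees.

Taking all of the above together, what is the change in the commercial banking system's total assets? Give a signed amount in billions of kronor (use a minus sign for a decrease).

Riksbank balance sheet:
  Assets:      Foreign assets −84B
  Liabilities: Bank reserves +2B, Currency in circulation −82B, Government deposits −4B
Commercial banking system:
  Assets:      Reserves at CB +2B, Foreign assets +84B
  Liabilities: Checkable deposits +86B
Change in total bank assets = +86 billion.

+86 billion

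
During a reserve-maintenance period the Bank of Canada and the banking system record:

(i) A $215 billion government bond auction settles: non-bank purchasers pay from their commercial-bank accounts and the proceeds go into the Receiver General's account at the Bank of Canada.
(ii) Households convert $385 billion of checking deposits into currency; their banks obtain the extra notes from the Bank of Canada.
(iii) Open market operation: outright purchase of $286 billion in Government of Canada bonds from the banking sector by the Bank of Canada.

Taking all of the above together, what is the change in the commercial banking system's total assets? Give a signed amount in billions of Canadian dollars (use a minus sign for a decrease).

-$600 billion

Bank of Canada balance sheet:
  Assets:      Securities +$286B
  Liabilities: Bank reserves −$314B, Currency in circulation +$385B, Government deposits +$215B
Commercial banking system:
  Assets:      Reserves at CB −$314B, Securities −$286B
  Liabilities: Checkable deposits −$600B
Change in total bank assets = -$600 billion.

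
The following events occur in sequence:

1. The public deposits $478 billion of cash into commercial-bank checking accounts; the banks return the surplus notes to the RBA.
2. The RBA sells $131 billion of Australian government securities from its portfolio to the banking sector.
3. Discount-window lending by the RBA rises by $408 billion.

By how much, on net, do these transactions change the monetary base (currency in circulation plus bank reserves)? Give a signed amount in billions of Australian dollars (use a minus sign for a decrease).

Currency deposit $478 billion: just a shift between currency and reserves — both are base money → 0.
OMO sale (to banks) $131 billion: RBA balance sheet contracts → −$131B.
Discount-window loan $408 billion: RBA balance sheet expands → +$408B.
Net: 0 − 131 + 408 = +$277 billion.

+$277 billion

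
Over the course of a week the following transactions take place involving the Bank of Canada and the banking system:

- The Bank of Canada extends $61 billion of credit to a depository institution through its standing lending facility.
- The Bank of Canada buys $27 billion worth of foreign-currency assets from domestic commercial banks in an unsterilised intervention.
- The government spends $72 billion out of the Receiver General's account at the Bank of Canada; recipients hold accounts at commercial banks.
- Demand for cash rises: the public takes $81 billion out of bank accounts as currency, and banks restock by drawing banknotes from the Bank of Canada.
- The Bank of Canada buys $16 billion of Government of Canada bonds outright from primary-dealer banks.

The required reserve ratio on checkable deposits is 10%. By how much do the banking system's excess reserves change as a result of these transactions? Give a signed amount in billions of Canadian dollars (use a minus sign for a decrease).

+$95.9 billion

Discount-window loan $61 billion: reserves +$61B, deposits 0.
FX purchase $27 billion: reserves +$27B, deposits 0.
Government spending $72 billion: reserves +$72B, deposits +$72B.
Currency withdrawal $81 billion: reserves −$81B, deposits −$81B.
OMO purchase (from banks) $16 billion: reserves +$16B, deposits 0.
Totals: Δreserves = +$95B, Δdeposits = −$9B.
Δrequired reserves = 10% × −$9B = −$0.9B.
Δexcess reserves = Δreserves − Δrequired = +$95B − (−$0.9B) = +$95.9 billion.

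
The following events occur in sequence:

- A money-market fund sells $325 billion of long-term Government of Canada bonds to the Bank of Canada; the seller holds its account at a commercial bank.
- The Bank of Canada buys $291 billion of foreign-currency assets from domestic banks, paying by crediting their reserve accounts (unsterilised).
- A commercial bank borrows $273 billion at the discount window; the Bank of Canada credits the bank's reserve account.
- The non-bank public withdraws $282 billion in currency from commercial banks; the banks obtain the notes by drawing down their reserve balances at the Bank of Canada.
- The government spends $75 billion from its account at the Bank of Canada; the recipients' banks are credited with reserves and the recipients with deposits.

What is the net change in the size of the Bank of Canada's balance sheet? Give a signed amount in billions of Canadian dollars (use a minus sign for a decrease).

Asset purchase (from non-banks) $325 billion: a Bank of Canada asset is acquired → +$325B.
FX purchase $291 billion: a Bank of Canada asset is acquired → +$291B.
Discount-window loan $273 billion: a Bank of Canada asset is acquired → +$273B.
Currency withdrawal $282 billion: only the composition of liabilities changes → 0.
Government spending $75 billion: only the composition of liabilities changes → 0.
Net: 325 + 291 + 273 + 0 + 0 = +$889 billion.

+$889 billion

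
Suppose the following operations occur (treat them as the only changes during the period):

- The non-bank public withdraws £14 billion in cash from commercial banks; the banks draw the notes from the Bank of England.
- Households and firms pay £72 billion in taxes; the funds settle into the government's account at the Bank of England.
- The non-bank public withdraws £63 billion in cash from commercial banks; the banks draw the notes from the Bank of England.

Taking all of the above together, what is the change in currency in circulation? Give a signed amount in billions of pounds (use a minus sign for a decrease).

+£77 billion

Currency withdrawal £14 billion: notes leave the central bank → +£14B.
Government account inflow £72 billion: no currency enters or leaves circulation → 0.
Currency withdrawal £63 billion: notes leave the central bank → +£63B.
Net: 14 + 0 + 63 = +£77 billion.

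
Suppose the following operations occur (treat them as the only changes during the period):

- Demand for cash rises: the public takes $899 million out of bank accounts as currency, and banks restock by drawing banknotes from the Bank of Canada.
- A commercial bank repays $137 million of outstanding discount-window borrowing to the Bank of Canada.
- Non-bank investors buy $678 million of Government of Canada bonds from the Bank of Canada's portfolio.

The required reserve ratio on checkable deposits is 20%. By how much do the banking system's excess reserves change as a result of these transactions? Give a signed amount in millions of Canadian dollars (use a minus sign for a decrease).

Currency withdrawal $899 million: reserves −$899M, deposits −$899M.
Discount-window repayment $137 million: reserves −$137M, deposits 0.
Asset sale (to non-banks) $678 million: reserves −$678M, deposits −$678M.
Totals: Δreserves = −$1714M, Δdeposits = −$1577M.
Δrequired reserves = 20% × −$1577M = −$315.4M.
Δexcess reserves = Δreserves − Δrequired = −$1714M − (−$315.4M) = -$1398.6 million.

-$1398.6 million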